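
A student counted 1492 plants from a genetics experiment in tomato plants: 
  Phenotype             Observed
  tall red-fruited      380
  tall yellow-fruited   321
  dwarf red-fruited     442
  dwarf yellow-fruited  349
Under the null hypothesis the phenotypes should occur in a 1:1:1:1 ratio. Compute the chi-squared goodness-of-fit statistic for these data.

The 1:1:1:1 ratio has 4 parts, so with N = 1492 the expected counts are:
  tall red-fruited: 1492 × 1/4 = 373
  tall yellow-fruited: 1492 × 1/4 = 373
  dwarf red-fruited: 1492 × 1/4 = 373
  dwarf yellow-fruited: 1492 × 1/4 = 373
χ² = Σ (O − E)² / E
  tall red-fruited: (380 − 373)² / 373 = 0.1314
  tall yellow-fruited: (321 − 373)² / 373 = 7.2493
  dwarf red-fruited: (442 − 373)² / 373 = 12.7641
  dwarf yellow-fruited: (349 − 373)² / 373 = 1.5442
χ² = 0.1314 + 7.2493 + 12.7641 + 1.5442 = 21.689

21.689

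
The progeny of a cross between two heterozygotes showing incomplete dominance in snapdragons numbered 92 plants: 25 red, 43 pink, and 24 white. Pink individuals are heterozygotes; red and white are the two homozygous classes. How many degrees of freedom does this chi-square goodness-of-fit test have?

2

With incomplete dominance, a heterozygote × heterozygote cross gives a 1:2:1 phenotypic ratio.
A goodness-of-fit test with 3 phenotype classes has df = 3 − 1 = 2.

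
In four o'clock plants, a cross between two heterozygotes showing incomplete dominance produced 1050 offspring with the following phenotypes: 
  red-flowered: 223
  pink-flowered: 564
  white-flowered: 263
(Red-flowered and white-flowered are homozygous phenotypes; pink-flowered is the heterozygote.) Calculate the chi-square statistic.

8.842

With incomplete dominance, a heterozygote × heterozygote cross gives a 1:2:1 phenotypic ratio.
Total ratio parts = 4. Expected numbers out of 1050:
  red-flowered: 1050 × 1/4 = 262.5
  pink-flowered: 1050 × 2/4 = 525
  white-flowered: 1050 × 1/4 = 262.5
χ² = Σ (O − E)² / E
  red-flowered: (223 − 262.5)² / 262.5 = 5.9438
  pink-flowered: (564 − 525)² / 525 = 2.8971
  white-flowered: (263 − 262.5)² / 262.5 = 0.0010
χ² = 5.9438 + 2.8971 + 0.0010 = 8.8419 ≈ 8.842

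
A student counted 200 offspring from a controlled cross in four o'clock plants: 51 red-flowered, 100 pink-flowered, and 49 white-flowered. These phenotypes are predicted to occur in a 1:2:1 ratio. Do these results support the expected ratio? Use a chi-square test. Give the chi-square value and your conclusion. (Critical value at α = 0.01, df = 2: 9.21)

The 1:2:1 ratio has 4 parts, so with N = 200 the expected counts are:
  red-flowered: 200 × 1/4 = 50
  pink-flowered: 200 × 2/4 = 100
  white-flowered: 200 × 1/4 = 50
χ² = Σ (O − E)² / E
  red-flowered: (51 − 50)² / 50 = 0.0200
  pink-flowered: (100 − 100)² / 100 = 0.0000
  white-flowered: (49 − 50)² / 50 = 0.0200
χ² = 0.0200 + 0.0000 + 0.0200 = 0.040
Degrees of freedom = 3 − 1 = 2; critical value at α = 0.01 is 9.21.
Since 0.040 < 9.21, we fail to reject the null hypothesis — the data are consistent with the 1:2:1 ratio.

0.040; consistent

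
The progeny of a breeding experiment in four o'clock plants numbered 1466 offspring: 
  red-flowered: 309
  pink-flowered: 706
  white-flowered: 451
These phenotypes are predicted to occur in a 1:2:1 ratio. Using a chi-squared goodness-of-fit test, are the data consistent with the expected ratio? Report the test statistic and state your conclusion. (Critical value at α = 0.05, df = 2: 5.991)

29.498; not consistent

Expected counts for N = 1466 under a 1:2:1 ratio (total parts = 4):
  red-flowered: 1466 × 1/4 = 366.5
  pink-flowered: 1466 × 2/4 = 733
  white-flowered: 1466 × 1/4 = 366.5
χ² = Σ (O − E)² / E
  red-flowered: (309 − 366.5)² / 366.5 = 9.0211
  pink-flowered: (706 − 733)² / 733 = 0.9945
  white-flowered: (451 − 366.5)² / 366.5 = 19.4823
χ² = 9.0211 + 0.9945 + 19.4823 = 29.4979 ≈ 29.498
Degrees of freedom = 3 − 1 = 2; critical value at α = 0.05 is 5.991.
Since 29.498 > 5.991, we reject the null hypothesis — the data do not fit the 1:2:1 ratio.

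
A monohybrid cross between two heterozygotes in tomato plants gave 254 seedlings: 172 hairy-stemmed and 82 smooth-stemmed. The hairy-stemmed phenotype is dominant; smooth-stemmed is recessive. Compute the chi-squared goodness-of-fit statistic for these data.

For a monohybrid cross between heterozygotes with complete dominance, the expected phenotypic ratio is 3:1.
The 3:1 ratio has 4 parts, so with N = 254 the expected counts are:
  hairy-stemmed: 254 × 3/4 = 190.5
  smooth-stemmed: 254 × 1/4 = 63.5
χ² = Σ (O − E)² / E
  hairy-stemmed: (172 − 190.5)² / 190.5 = 1.7966
  smooth-stemmed: (82 − 63.5)² / 63.5 = 5.3898
χ² = 1.7966 + 5.3898 = 7.1864 ≈ 7.186

7.186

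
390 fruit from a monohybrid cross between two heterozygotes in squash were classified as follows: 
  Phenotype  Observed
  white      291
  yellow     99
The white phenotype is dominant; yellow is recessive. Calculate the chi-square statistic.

For a monohybrid cross between heterozygotes with complete dominance, the expected phenotypic ratio is 3:1.
Expected counts for N = 390 under a 3:1 ratio (total parts = 4):
  white: 390 × 3/4 = 292.5
  yellow: 390 × 1/4 = 97.5
χ² = Σ (O − E)² / E
  white: (291 − 292.5)² / 292.5 = 0.0077
  yellow: (99 − 97.5)² / 97.5 = 0.0231
χ² = 0.0077 + 0.0231 = 0.0308 ≈ 0.031

0.031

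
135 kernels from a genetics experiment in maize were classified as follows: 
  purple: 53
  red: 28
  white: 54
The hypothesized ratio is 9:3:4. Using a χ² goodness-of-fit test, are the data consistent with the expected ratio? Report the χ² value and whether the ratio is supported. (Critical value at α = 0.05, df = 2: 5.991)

19.364; not consistent

Expected counts for N = 135 under a 9:3:4 ratio (total parts = 16):
  purple: 135 × 9/16 = 75.9375
  red: 135 × 3/16 = 25.3125
  white: 135 × 4/16 = 33.75
χ² = Σ (O − E)² / E
  purple: (53 − 75.9375)² / 75.9375 = 6.9284
  red: (28 − 25.3125)² / 25.3125 = 0.2853
  white: (54 − 33.75)² / 33.75 = 12.1500
χ² = 6.9284 + 0.2853 + 12.1500 = 19.3637 ≈ 19.364
Degrees of freedom = 3 − 1 = 2; critical value at α = 0.05 is 5.991.
Since 19.364 > 5.991, we reject the null hypothesis — the data do not fit the 9:3:4 ratio.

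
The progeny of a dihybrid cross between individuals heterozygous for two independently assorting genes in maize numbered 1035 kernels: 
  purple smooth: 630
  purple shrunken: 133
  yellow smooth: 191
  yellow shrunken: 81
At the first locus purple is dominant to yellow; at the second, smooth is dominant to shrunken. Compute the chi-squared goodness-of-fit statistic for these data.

27.302

A dihybrid F₂ with independent assortment and complete dominance at both loci gives a 9:3:3:1 phenotypic ratio.
Total ratio parts = 16. Expected numbers out of 1035:
  purple smooth: 1035 × 9/16 = 582.1875
  purple shrunken: 1035 × 3/16 = 194.0625
  yellow smooth: 1035 × 3/16 = 194.0625
  yellow shrunken: 1035 × 1/16 = 64.6875
χ² = Σ (O − E)² / E
  purple smooth: (630 − 582.1875)² / 582.1875 = 3.9266
  purple shrunken: (133 − 194.0625)² / 194.0625 = 19.2135
  yellow smooth: (191 − 194.0625)² / 194.0625 = 0.0483
  yellow shrunken: (81 − 64.6875)² / 64.6875 = 4.1136
χ² = 3.9266 + 19.2135 + 0.0483 + 4.1136 = 27.302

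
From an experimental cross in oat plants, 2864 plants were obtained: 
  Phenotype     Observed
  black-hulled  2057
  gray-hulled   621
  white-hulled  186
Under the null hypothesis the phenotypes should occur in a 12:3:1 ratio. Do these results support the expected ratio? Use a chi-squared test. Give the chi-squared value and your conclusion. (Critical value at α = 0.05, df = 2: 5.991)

Under the 12:3:1 hypothesis (Σ ratio = 16, N = 2864):
  black-hulled: 2864 × 12/16 = 2148
  gray-hulled: 2864 × 3/16 = 537
  white-hulled: 2864 × 1/16 = 179
χ² = Σ (O − E)² / E
  black-hulled: (2057 − 2148)² / 2148 = 3.8552
  gray-hulled: (621 − 537)² / 537 = 13.1397
  white-hulled: (186 − 179)² / 179 = 0.2737
χ² = 3.8552 + 13.1397 + 0.2737 = 17.2686 ≈ 17.269
Degrees of freedom = 3 − 1 = 2; critical value at α = 0.05 is 5.991.
Since 17.269 > 5.991, we reject the null hypothesis — the data do not fit the 12:3:1 ratio.

17.269; not consistent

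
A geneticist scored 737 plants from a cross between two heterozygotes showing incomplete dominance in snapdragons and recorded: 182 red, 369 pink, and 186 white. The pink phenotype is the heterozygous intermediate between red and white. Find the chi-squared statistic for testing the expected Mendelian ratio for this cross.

0.045

With incomplete dominance, a heterozygote × heterozygote cross gives a 1:2:1 phenotypic ratio.
The 1:2:1 ratio has 4 parts, so with N = 737 the expected counts are:
  red: 737 × 1/4 = 184.25
  pink: 737 × 2/4 = 368.5
  white: 737 × 1/4 = 184.25
χ² = Σ (O − E)² / E
  red: (182 − 184.25)² / 184.25 = 0.0275
  pink: (369 − 368.5)² / 368.5 = 0.0007
  white: (186 − 184.25)² / 184.25 = 0.0166
χ² = 0.0275 + 0.0007 + 0.0166 = 0.0448 ≈ 0.045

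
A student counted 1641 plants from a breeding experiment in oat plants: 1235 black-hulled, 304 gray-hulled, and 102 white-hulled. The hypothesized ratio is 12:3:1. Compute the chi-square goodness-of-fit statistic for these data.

Total ratio parts = 16. Expected numbers out of 1641:
  black-hulled: 1641 × 12/16 = 1230.75
  gray-hulled: 1641 × 3/16 = 307.6875
  white-hulled: 1641 × 1/16 = 102.5625
χ² = Σ (O − E)² / E
  black-hulled: (1235 − 1230.75)² / 1230.75 = 0.0147
  gray-hulled: (304 − 307.6875)² / 307.6875 = 0.0442
  white-hulled: (102 − 102.5625)² / 102.5625 = 0.0031
χ² = 0.0147 + 0.0442 + 0.0031 = 0.062

0.062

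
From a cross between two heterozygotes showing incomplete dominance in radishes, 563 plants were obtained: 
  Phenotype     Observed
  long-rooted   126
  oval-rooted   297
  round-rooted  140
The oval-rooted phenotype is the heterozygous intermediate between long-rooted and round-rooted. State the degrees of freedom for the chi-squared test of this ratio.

2

With incomplete dominance, a heterozygote × heterozygote cross gives a 1:2:1 phenotypic ratio.
A goodness-of-fit test with 3 phenotype classes has df = 3 − 1 = 2.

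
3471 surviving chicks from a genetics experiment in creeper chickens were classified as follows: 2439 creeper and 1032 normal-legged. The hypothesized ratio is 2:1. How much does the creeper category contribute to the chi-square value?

Expected counts for N = 3471 under a 2:1 ratio (total parts = 3):
  creeper: 3471 × 2/3 = 2314
  normal-legged: 3471 × 1/3 = 1157
Contribution of creeper: (2439 − 2314)² / 2314 = 6.7524

6.752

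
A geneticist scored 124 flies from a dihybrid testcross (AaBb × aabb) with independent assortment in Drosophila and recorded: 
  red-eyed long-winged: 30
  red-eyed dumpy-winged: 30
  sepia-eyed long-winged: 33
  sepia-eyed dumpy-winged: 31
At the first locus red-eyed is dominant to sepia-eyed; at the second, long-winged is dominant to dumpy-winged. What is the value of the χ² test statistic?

0.194

A dihybrid testcross with independent assortment gives a 1:1:1:1 ratio.
Expected counts for N = 124 under a 1:1:1:1 ratio (total parts = 4):
  red-eyed long-winged: 124 × 1/4 = 31
  red-eyed dumpy-winged: 124 × 1/4 = 31
  sepia-eyed long-winged: 124 × 1/4 = 31
  sepia-eyed dumpy-winged: 124 × 1/4 = 31
χ² = Σ (O − E)² / E
  red-eyed long-winged: (30 − 31)² / 31 = 0.0323
  red-eyed dumpy-winged: (30 − 31)² / 31 = 0.0323
  sepia-eyed long-winged: (33 − 31)² / 31 = 0.1290
  sepia-eyed dumpy-winged: (31 − 31)² / 31 = 0.0000
χ² = 0.0323 + 0.0323 + 0.1290 + 0.0000 = 0.1936 ≈ 0.194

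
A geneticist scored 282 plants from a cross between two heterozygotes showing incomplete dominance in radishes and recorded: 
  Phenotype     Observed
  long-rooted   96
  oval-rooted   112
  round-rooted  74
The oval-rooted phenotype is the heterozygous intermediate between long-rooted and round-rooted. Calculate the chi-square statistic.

With incomplete dominance, a heterozygote × heterozygote cross gives a 1:2:1 phenotypic ratio.
Under the 1:2:1 hypothesis (Σ ratio = 4, N = 282):
  long-rooted: 282 × 1/4 = 70.5
  oval-rooted: 282 × 2/4 = 141
  round-rooted: 282 × 1/4 = 70.5
χ² = Σ (O − E)² / E
  long-rooted: (96 − 70.5)² / 70.5 = 9.2234
  oval-rooted: (112 − 141)² / 141 = 5.9645
  round-rooted: (74 − 70.5)² / 70.5 = 0.1738
χ² = 9.2234 + 5.9645 + 0.1738 = 15.3617 ≈ 15.362

15.362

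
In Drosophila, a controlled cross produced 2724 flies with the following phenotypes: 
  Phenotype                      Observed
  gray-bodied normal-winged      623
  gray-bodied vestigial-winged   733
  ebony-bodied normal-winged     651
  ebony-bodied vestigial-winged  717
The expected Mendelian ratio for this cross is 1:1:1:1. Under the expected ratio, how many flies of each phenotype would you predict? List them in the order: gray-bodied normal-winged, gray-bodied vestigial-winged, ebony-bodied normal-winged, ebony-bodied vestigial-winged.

681, 681, 681, 681

Under the 1:1:1:1 hypothesis (Σ ratio = 4, N = 2724):
  gray-bodied normal-winged: 2724 × 1/4 = 681
  gray-bodied vestigial-winged: 2724 × 1/4 = 681
  ebony-bodied normal-winged: 2724 × 1/4 = 681
  ebony-bodied vestigial-winged: 2724 × 1/4 = 681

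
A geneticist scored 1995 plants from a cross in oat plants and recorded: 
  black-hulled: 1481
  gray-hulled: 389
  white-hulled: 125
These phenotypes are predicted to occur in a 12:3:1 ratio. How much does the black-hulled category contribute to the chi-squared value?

0.155

Under the 12:3:1 hypothesis (Σ ratio = 16, N = 1995):
  black-hulled: 1995 × 12/16 = 1496.25
  gray-hulled: 1995 × 3/16 = 374.0625
  white-hulled: 1995 × 1/16 = 124.6875
Contribution of black-hulled: (1481 − 1496.25)² / 1496.25 = 0.1554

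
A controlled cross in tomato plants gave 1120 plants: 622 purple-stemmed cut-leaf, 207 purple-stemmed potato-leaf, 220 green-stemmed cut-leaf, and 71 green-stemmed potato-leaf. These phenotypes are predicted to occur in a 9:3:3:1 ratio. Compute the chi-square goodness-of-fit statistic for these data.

Total ratio parts = 16. Expected numbers out of 1120:
  purple-stemmed cut-leaf: 1120 × 9/16 = 630
  purple-stemmed potato-leaf: 1120 × 3/16 = 210
  green-stemmed cut-leaf: 1120 × 3/16 = 210
  green-stemmed potato-leaf: 1120 × 1/16 = 70
χ² = Σ (O − E)² / E
  purple-stemmed cut-leaf: (622 − 630)² / 630 = 0.1016
  purple-stemmed potato-leaf: (207 − 210)² / 210 = 0.0429
  green-stemmed cut-leaf: (220 − 210)² / 210 = 0.4762
  green-stemmed potato-leaf: (71 − 70)² / 70 = 0.0143
χ² = 0.1016 + 0.0429 + 0.4762 + 0.0143 = 0.635

0.635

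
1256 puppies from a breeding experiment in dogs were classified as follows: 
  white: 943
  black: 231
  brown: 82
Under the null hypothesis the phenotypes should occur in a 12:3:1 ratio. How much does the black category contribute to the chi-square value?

Expected counts for N = 1256 under a 12:3:1 ratio (total parts = 16):
  white: 1256 × 12/16 = 942
  black: 1256 × 3/16 = 235.5
  brown: 1256 × 1/16 = 78.5
Contribution of black: (231 − 235.5)² / 235.5 = 0.0860

0.086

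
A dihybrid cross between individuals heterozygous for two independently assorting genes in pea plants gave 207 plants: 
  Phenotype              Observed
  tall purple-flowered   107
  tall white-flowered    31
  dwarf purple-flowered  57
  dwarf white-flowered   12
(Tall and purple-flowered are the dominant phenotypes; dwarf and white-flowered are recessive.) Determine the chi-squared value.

10.928

A dihybrid F₂ with independent assortment and complete dominance at both loci gives a 9:3:3:1 phenotypic ratio.
Total ratio parts = 16. Expected numbers out of 207:
  tall purple-flowered: 207 × 9/16 = 116.4375
  tall white-flowered: 207 × 3/16 = 38.8125
  dwarf purple-flowered: 207 × 3/16 = 38.8125
  dwarf white-flowered: 207 × 1/16 = 12.9375
χ² = Σ (O − E)² / E
  tall purple-flowered: (107 − 116.4375)² / 116.4375 = 0.7649
  tall white-flowered: (31 − 38.8125)² / 38.8125 = 1.5726
  dwarf purple-flowered: (57 − 38.8125)² / 38.8125 = 8.5226
  dwarf white-flowered: (12 − 12.9375)² / 12.9375 = 0.0679
χ² = 0.7649 + 1.5726 + 8.5226 + 0.0679 = 10.928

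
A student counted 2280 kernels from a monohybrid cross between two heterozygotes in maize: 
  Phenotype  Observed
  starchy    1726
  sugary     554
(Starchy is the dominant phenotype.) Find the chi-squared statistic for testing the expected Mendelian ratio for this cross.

0.599

For a monohybrid cross between heterozygotes with complete dominance, the expected phenotypic ratio is 3:1.
Expected counts for N = 2280 under a 3:1 ratio (total parts = 4):
  starchy: 2280 × 3/4 = 1710
  sugary: 2280 × 1/4 = 570
χ² = Σ (O − E)² / E
  starchy: (1726 − 1710)² / 1710 = 0.1497
  sugary: (554 − 570)² / 570 = 0.4491
χ² = 0.1497 + 0.4491 = 0.5988 ≈ 0.599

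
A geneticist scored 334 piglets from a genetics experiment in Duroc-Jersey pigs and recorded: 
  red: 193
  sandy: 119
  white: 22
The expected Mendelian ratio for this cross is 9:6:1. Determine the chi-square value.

Total ratio parts = 16. Expected numbers out of 334:
  red: 334 × 9/16 = 187.875
  sandy: 334 × 6/16 = 125.25
  white: 334 × 1/16 = 20.875
χ² = Σ (O − E)² / E
  red: (193 − 187.875)² / 187.875 = 0.1398
  sandy: (119 − 125.25)² / 125.25 = 0.3119
  white: (22 − 20.875)² / 20.875 = 0.0606
χ² = 0.1398 + 0.3119 + 0.0606 = 0.5123 ≈ 0.512

0.512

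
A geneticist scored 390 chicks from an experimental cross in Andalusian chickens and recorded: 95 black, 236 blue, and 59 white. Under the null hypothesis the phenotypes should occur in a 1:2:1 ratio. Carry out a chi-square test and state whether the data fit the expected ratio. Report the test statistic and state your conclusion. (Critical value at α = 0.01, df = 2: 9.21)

Total ratio parts = 4. Expected numbers out of 390:
  black: 390 × 1/4 = 97.5
  blue: 390 × 2/4 = 195
  white: 390 × 1/4 = 97.5
χ² = Σ (O − E)² / E
  black: (95 − 97.5)² / 97.5 = 0.0641
  blue: (236 − 195)² / 195 = 8.6205
  white: (59 − 97.5)² / 97.5 = 15.2026
χ² = 0.0641 + 8.6205 + 15.2026 = 23.8872 ≈ 23.887
Degrees of freedom = 3 − 1 = 2; critical value at α = 0.01 is 9.21.
Since 23.887 > 9.21, we reject the null hypothesis — the data do not fit the 1:2:1 ratio.

23.887; not consistent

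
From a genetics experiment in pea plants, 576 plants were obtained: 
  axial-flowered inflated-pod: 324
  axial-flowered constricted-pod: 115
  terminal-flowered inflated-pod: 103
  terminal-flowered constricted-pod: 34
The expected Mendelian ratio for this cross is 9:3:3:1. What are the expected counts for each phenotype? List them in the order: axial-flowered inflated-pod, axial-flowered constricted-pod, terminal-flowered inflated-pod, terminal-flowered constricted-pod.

324, 108, 108, 36

The 9:3:3:1 ratio has 16 parts, so with N = 576 the expected counts are:
  axial-flowered inflated-pod: 576 × 9/16 = 324
  axial-flowered constricted-pod: 576 × 3/16 = 108
  terminal-flowered inflated-pod: 576 × 3/16 = 108
  terminal-flowered constricted-pod: 576 × 1/16 = 36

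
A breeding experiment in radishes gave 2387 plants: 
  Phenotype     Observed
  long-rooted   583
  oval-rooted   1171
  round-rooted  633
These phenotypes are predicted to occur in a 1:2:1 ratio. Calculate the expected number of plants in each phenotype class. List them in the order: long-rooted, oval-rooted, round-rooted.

596.75, 1193.5, 596.75

Expected counts for N = 2387 under a 1:2:1 ratio (total parts = 4):
  long-rooted: 2387 × 1/4 = 596.75
  oval-rooted: 2387 × 2/4 = 1193.5
  round-rooted: 2387 × 1/4 = 596.75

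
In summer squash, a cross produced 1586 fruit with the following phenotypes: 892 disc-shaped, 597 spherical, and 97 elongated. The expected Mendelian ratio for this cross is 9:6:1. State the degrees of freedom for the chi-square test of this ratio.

A goodness-of-fit test with 3 phenotype classes has df = 3 − 1 = 2.

2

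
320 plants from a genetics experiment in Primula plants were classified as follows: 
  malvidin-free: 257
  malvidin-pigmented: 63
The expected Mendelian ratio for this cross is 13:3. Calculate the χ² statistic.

0.185

Under the 13:3 hypothesis (Σ ratio = 16, N = 320):
  malvidin-free: 320 × 13/16 = 260
  malvidin-pigmented: 320 × 3/16 = 60
χ² = Σ (O − E)² / E
  malvidin-free: (257 − 260)² / 260 = 0.0346
  malvidin-pigmented: (63 − 60)² / 60 = 0.1500
χ² = 0.0346 + 0.1500 = 0.1846 ≈ 0.185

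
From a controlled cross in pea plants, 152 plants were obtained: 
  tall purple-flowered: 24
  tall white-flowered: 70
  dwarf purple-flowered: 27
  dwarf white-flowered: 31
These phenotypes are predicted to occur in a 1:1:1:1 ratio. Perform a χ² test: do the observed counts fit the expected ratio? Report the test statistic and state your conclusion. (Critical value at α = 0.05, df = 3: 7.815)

36.579; not consistent

The 1:1:1:1 ratio has 4 parts, so with N = 152 the expected counts are:
  tall purple-flowered: 152 × 1/4 = 38
  tall white-flowered: 152 × 1/4 = 38
  dwarf purple-flowered: 152 × 1/4 = 38
  dwarf white-flowered: 152 × 1/4 = 38
χ² = Σ (O − E)² / E
  tall purple-flowered: (24 − 38)² / 38 = 5.1579
  tall white-flowered: (70 − 38)² / 38 = 26.9474
  dwarf purple-flowered: (27 − 38)² / 38 = 3.1842
  dwarf white-flowered: (31 − 38)² / 38 = 1.2895
χ² = 5.1579 + 26.9474 + 3.1842 + 1.2895 = 36.579
Degrees of freedom = 4 − 1 = 3; critical value at α = 0.05 is 7.815.
Since 36.579 > 7.815, we reject the null hypothesis — the data do not fit the 1:1:1:1 ratio.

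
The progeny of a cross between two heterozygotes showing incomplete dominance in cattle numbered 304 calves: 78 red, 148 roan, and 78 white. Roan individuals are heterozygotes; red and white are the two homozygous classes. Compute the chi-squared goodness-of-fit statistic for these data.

With incomplete dominance, a heterozygote × heterozygote cross gives a 1:2:1 phenotypic ratio.
Total ratio parts = 4. Expected numbers out of 304:
  red: 304 × 1/4 = 76
  roan: 304 × 2/4 = 152
  white: 304 × 1/4 = 76
χ² = Σ (O − E)² / E
  red: (78 − 76)² / 76 = 0.0526
  roan: (148 − 152)² / 152 = 0.1053
  white: (78 − 76)² / 76 = 0.0526
χ² = 0.0526 + 0.1053 + 0.0526 = 0.2105 ≈ 0.211

0.211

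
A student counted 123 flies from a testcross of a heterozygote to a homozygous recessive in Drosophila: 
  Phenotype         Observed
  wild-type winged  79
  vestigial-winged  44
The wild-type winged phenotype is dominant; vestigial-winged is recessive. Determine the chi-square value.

A testcross of a heterozygote (Aa × aa) gives a 1:1 phenotypic ratio.
The 1:1 ratio has 2 parts, so with N = 123 the expected counts are:
  wild-type winged: 123 × 1/2 = 61.5
  vestigial-winged: 123 × 1/2 = 61.5
χ² = Σ (O − E)² / E
  wild-type winged: (79 − 61.5)² / 61.5 = 4.9797
  vestigial-winged: (44 − 61.5)² / 61.5 = 4.9797
χ² = 4.9797 + 4.9797 = 9.9594 ≈ 9.959

9.959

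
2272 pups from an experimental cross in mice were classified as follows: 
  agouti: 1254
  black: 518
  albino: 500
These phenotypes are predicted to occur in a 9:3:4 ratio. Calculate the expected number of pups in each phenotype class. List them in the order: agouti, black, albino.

The 9:3:4 ratio has 16 parts, so with N = 2272 the expected counts are:
  agouti: 2272 × 9/16 = 1278
  black: 2272 × 3/16 = 426
  albino: 2272 × 4/16 = 568

1278, 426, 568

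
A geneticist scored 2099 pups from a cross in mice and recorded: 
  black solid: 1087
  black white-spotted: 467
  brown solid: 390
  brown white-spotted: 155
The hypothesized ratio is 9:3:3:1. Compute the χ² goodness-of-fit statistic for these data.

Total ratio parts = 16. Expected numbers out of 2099:
  black solid: 2099 × 9/16 = 1180.6875
  black white-spotted: 2099 × 3/16 = 393.5625
  brown solid: 2099 × 3/16 = 393.5625
  brown white-spotted: 2099 × 1/16 = 131.1875
χ² = Σ (O − E)² / E
  black solid: (1087 − 1180.6875)² / 1180.6875 = 7.4341
  black white-spotted: (467 − 393.5625)² / 393.5625 = 13.7032
  brown solid: (390 − 393.5625)² / 393.5625 = 0.0322
  brown white-spotted: (155 − 131.1875)² / 131.1875 = 4.3223
χ² = 7.4341 + 13.7032 + 0.0322 + 4.3223 = 25.4918 ≈ 25.492

25.492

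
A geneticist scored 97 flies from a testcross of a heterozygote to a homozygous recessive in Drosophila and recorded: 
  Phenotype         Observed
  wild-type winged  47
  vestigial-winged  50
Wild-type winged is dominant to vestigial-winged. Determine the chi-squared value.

0.093

A testcross of a heterozygote (Aa × aa) gives a 1:1 phenotypic ratio.
Expected counts for N = 97 under a 1:1 ratio (total parts = 2):
  wild-type winged: 97 × 1/2 = 48.5
  vestigial-winged: 97 × 1/2 = 48.5
χ² = Σ (O − E)² / E
  wild-type winged: (47 − 48.5)² / 48.5 = 0.0464
  vestigial-winged: (50 − 48.5)² / 48.5 = 0.0464
χ² = 0.0464 + 0.0464 = 0.0928 ≈ 0.093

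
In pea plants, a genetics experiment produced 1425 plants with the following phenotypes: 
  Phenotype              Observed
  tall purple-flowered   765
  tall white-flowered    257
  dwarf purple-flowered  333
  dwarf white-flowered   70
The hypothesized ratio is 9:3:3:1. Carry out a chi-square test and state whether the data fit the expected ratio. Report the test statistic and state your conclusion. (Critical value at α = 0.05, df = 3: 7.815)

Under the 9:3:3:1 hypothesis (Σ ratio = 16, N = 1425):
  tall purple-flowered: 1425 × 9/16 = 801.5625
  tall white-flowered: 1425 × 3/16 = 267.1875
  dwarf purple-flowered: 1425 × 3/16 = 267.1875
  dwarf white-flowered: 1425 × 1/16 = 89.0625
χ² = Σ (O − E)² / E
  tall purple-flowered: (765 − 801.5625)² / 801.5625 = 1.6678
  tall white-flowered: (257 − 267.1875)² / 267.1875 = 0.3884
  dwarf purple-flowered: (333 − 267.1875)² / 267.1875 = 16.2107
  dwarf white-flowered: (70 − 89.0625)² / 89.0625 = 4.0800
χ² = 1.6678 + 0.3884 + 16.2107 + 4.0800 = 22.3469 ≈ 22.347
Degrees of freedom = 4 − 1 = 3; critical value at α = 0.05 is 7.815.
Since 22.347 > 7.815, we reject the null hypothesis — the data do not fit the 9:3:3:1 ratio.

22.347; not consistent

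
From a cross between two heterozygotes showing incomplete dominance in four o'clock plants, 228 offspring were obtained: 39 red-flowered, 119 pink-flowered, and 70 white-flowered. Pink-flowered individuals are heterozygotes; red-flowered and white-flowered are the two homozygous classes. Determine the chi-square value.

8.868

With incomplete dominance, a heterozygote × heterozygote cross gives a 1:2:1 phenotypic ratio.
The 1:2:1 ratio has 4 parts, so with N = 228 the expected counts are:
  red-flowered: 228 × 1/4 = 57
  pink-flowered: 228 × 2/4 = 114
  white-flowered: 228 × 1/4 = 57
χ² = Σ (O − E)² / E
  red-flowered: (39 − 57)² / 57 = 5.6842
  pink-flowered: (119 − 114)² / 114 = 0.2193
  white-flowered: (70 − 57)² / 57 = 2.9649
χ² = 5.6842 + 0.2193 + 2.9649 = 8.8684 ≈ 8.868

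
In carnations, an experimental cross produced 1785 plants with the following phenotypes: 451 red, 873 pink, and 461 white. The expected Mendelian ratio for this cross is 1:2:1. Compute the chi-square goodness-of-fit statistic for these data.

The 1:2:1 ratio has 4 parts, so with N = 1785 the expected counts are:
  red: 1785 × 1/4 = 446.25
  pink: 1785 × 2/4 = 892.5
  white: 1785 × 1/4 = 446.25
χ² = Σ (O − E)² / E
  red: (451 − 446.25)² / 446.25 = 0.0506
  pink: (873 − 892.5)² / 892.5 = 0.4261
  white: (461 − 446.25)² / 446.25 = 0.4875
χ² = 0.0506 + 0.4261 + 0.4875 = 0.9642 ≈ 0.964

0.964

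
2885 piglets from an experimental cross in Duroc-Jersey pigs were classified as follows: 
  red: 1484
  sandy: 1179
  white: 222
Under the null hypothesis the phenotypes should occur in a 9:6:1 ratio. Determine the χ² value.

30.231

Under the 9:6:1 hypothesis (Σ ratio = 16, N = 2885):
  red: 2885 × 9/16 = 1622.8125
  sandy: 2885 × 6/16 = 1081.875
  white: 2885 × 1/16 = 180.3125
χ² = Σ (O − E)² / E
  red: (1484 − 1622.8125)² / 1622.8125 = 11.8738
  sandy: (1179 − 1081.875)² / 1081.875 = 8.7194
  white: (222 − 180.3125)² / 180.3125 = 9.6380
χ² = 11.8738 + 8.7194 + 9.6380 = 30.2312 ≈ 30.231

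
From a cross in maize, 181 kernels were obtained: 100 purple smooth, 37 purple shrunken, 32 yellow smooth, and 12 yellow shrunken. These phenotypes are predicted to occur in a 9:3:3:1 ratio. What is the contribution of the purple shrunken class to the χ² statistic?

0.276

Under the 9:3:3:1 hypothesis (Σ ratio = 16, N = 181):
  purple smooth: 181 × 9/16 = 101.8125
  purple shrunken: 181 × 3/16 = 33.9375
  yellow smooth: 181 × 3/16 = 33.9375
  yellow shrunken: 181 × 1/16 = 11.3125
Contribution of purple shrunken: (37 − 33.9375)² / 33.9375 = 0.2764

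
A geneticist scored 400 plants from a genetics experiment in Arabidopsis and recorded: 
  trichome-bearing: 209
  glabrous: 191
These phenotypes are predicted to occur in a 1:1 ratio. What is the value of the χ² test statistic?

Expected counts for N = 400 under a 1:1 ratio (total parts = 2):
  trichome-bearing: 400 × 1/2 = 200
  glabrous: 400 × 1/2 = 200
χ² = Σ (O − E)² / E
  trichome-bearing: (209 − 200)² / 200 = 0.4050
  glabrous: (191 − 200)² / 200 = 0.4050
χ² = 0.4050 + 0.4050 = 0.810

0.810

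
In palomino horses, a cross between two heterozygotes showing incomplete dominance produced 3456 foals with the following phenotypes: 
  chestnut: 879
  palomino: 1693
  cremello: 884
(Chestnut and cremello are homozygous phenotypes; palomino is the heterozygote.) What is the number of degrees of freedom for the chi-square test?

With incomplete dominance, a heterozygote × heterozygote cross gives a 1:2:1 phenotypic ratio.
A goodness-of-fit test with 3 phenotype classes has df = 3 − 1 = 2.

2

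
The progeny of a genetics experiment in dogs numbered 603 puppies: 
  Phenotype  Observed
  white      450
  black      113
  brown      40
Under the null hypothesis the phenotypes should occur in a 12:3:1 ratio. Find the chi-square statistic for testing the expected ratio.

0.153

The 12:3:1 ratio has 16 parts, so with N = 603 the expected counts are:
  white: 603 × 12/16 = 452.25
  black: 603 × 3/16 = 113.0625
  brown: 603 × 1/16 = 37.6875
χ² = Σ (O − E)² / E
  white: (450 − 452.25)² / 452.25 = 0.0112
  black: (113 − 113.0625)² / 113.0625 = 0.0000
  brown: (40 − 37.6875)² / 37.6875 = 0.1419
χ² = 0.0112 + 0.0000 + 0.1419 = 0.1531 ≈ 0.153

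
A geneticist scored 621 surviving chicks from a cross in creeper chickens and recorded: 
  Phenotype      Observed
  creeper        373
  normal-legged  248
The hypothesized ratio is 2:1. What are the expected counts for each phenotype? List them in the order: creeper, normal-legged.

Under the 2:1 hypothesis (Σ ratio = 3, N = 621):
  creeper: 621 × 2/3 = 414
  normal-legged: 621 × 1/3 = 207

414, 207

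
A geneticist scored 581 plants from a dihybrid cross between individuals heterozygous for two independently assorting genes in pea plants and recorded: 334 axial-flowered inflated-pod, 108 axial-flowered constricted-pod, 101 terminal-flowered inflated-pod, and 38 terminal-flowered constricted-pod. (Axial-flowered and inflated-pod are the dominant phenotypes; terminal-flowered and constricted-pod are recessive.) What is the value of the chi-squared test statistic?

0.823

A dihybrid F₂ with independent assortment and complete dominance at both loci gives a 9:3:3:1 phenotypic ratio.
The 9:3:3:1 ratio has 16 parts, so with N = 581 the expected counts are:
  axial-flowered inflated-pod: 581 × 9/16 = 326.8125
  axial-flowered constricted-pod: 581 × 3/16 = 108.9375
  terminal-flowered inflated-pod: 581 × 3/16 = 108.9375
  terminal-flowered constricted-pod: 581 × 1/16 = 36.3125
χ² = Σ (O − E)² / E
  axial-flowered inflated-pod: (334 − 326.8125)² / 326.8125 = 0.1581
  axial-flowered constricted-pod: (108 − 108.9375)² / 108.9375 = 0.0081
  terminal-flowered inflated-pod: (101 − 108.9375)² / 108.9375 = 0.5783
  terminal-flowered constricted-pod: (38 − 36.3125)² / 36.3125 = 0.0784
χ² = 0.1581 + 0.0081 + 0.5783 + 0.0784 = 0.8229 ≈ 0.823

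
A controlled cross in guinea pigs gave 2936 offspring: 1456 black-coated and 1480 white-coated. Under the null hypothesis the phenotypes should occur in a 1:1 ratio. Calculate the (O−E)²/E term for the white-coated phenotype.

Under the 1:1 hypothesis (Σ ratio = 2, N = 2936):
  black-coated: 2936 × 1/2 = 1468
  white-coated: 2936 × 1/2 = 1468
Contribution of white-coated: (1480 − 1468)² / 1468 = 0.0981

0.098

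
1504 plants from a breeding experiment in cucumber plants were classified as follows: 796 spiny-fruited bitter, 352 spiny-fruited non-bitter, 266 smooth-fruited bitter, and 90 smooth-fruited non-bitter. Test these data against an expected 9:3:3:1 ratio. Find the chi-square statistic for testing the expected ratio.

Under the 9:3:3:1 hypothesis (Σ ratio = 16, N = 1504):
  spiny-fruited bitter: 1504 × 9/16 = 846
  spiny-fruited non-bitter: 1504 × 3/16 = 282
  smooth-fruited bitter: 1504 × 3/16 = 282
  smooth-fruited non-bitter: 1504 × 1/16 = 94
χ² = Σ (O − E)² / E
  spiny-fruited bitter: (796 − 846)² / 846 = 2.9551
  spiny-fruited non-bitter: (352 − 282)² / 282 = 17.3759
  smooth-fruited bitter: (266 − 282)² / 282 = 0.9078
  smooth-fruited non-bitter: (90 − 94)² / 94 = 0.1702
χ² = 2.9551 + 17.3759 + 0.9078 + 0.1702 = 21.409

21.409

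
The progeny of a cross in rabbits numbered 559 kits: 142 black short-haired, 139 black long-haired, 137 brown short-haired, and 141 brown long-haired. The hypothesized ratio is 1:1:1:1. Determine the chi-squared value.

Total ratio parts = 4. Expected numbers out of 559:
  black short-haired: 559 × 1/4 = 139.75
  black long-haired: 559 × 1/4 = 139.75
  brown short-haired: 559 × 1/4 = 139.75
  brown long-haired: 559 × 1/4 = 139.75
χ² = Σ (O − E)² / E
  black short-haired: (142 − 139.75)² / 139.75 = 0.0362
  black long-haired: (139 − 139.75)² / 139.75 = 0.0040
  brown short-haired: (137 − 139.75)² / 139.75 = 0.0541
  brown long-haired: (141 − 139.75)² / 139.75 = 0.0112
χ² = 0.0362 + 0.0040 + 0.0541 + 0.0112 = 0.1055 ≈ 0.106

0.106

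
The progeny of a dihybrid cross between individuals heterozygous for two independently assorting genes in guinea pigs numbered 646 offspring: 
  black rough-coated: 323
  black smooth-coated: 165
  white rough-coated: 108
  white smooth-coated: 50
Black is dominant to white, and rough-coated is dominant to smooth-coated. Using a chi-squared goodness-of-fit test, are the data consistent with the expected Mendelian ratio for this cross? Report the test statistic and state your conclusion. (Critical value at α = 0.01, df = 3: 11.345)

A dihybrid F₂ with independent assortment and complete dominance at both loci gives a 9:3:3:1 phenotypic ratio.
Expected counts for N = 646 under a 9:3:3:1 ratio (total parts = 16):
  black rough-coated: 646 × 9/16 = 363.375
  black smooth-coated: 646 × 3/16 = 121.125
  white rough-coated: 646 × 3/16 = 121.125
  white smooth-coated: 646 × 1/16 = 40.375
χ² = Σ (O − E)² / E
  black rough-coated: (323 − 363.375)² / 363.375 = 4.4861
  black smooth-coated: (165 − 121.125)² / 121.125 = 15.8928
  white rough-coated: (108 − 121.125)² / 121.125 = 1.4222
  white smooth-coated: (50 − 40.375)² / 40.375 = 2.2945
χ² = 4.4861 + 15.8928 + 1.4222 + 2.2945 = 24.0956 ≈ 24.096
Degrees of freedom = 4 − 1 = 3; critical value at α = 0.01 is 11.345.
Since 24.096 > 11.345, we reject the null hypothesis — the data do not fit the 9:3:3:1 ratio.

24.096; not consistent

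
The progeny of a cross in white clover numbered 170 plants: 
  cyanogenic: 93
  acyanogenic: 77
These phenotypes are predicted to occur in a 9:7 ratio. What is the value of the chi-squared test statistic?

0.165

Under the 9:7 hypothesis (Σ ratio = 16, N = 170):
  cyanogenic: 170 × 9/16 = 95.625
  acyanogenic: 170 × 7/16 = 74.375
χ² = Σ (O − E)² / E
  cyanogenic: (93 − 95.625)² / 95.625 = 0.0721
  acyanogenic: (77 − 74.375)² / 74.375 = 0.0926
χ² = 0.0721 + 0.0926 = 0.1647 ≈ 0.165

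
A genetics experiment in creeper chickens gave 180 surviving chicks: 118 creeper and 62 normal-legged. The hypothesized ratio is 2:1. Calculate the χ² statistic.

0.100

Under the 2:1 hypothesis (Σ ratio = 3, N = 180):
  creeper: 180 × 2/3 = 120
  normal-legged: 180 × 1/3 = 60
χ² = Σ (O − E)² / E
  creeper: (118 − 120)² / 120 = 0.0333
  normal-legged: (62 − 60)² / 60 = 0.0667
χ² = 0.0333 + 0.0667 = 0.100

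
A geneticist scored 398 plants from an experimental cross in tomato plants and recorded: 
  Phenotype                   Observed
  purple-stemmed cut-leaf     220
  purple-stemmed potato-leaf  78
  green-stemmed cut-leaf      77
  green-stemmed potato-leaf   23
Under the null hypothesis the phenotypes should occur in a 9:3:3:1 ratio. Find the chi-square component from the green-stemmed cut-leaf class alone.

The 9:3:3:1 ratio has 16 parts, so with N = 398 the expected counts are:
  purple-stemmed cut-leaf: 398 × 9/16 = 223.875
  purple-stemmed potato-leaf: 398 × 3/16 = 74.625
  green-stemmed cut-leaf: 398 × 3/16 = 74.625
  green-stemmed potato-leaf: 398 × 1/16 = 24.875
Contribution of green-stemmed cut-leaf: (77 − 74.625)² / 74.625 = 0.0756

0.076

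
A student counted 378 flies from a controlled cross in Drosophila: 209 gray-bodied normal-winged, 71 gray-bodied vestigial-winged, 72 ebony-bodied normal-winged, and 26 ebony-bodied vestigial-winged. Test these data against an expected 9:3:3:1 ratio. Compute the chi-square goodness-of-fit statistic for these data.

0.319

Total ratio parts = 16. Expected numbers out of 378:
  gray-bodied normal-winged: 378 × 9/16 = 212.625
  gray-bodied vestigial-winged: 378 × 3/16 = 70.875
  ebony-bodied normal-winged: 378 × 3/16 = 70.875
  ebony-bodied vestigial-winged: 378 × 1/16 = 23.625
χ² = Σ (O − E)² / E
  gray-bodied normal-winged: (209 − 212.625)² / 212.625 = 0.0618
  gray-bodied vestigial-winged: (71 − 70.875)² / 70.875 = 0.0002
  ebony-bodied normal-winged: (72 − 70.875)² / 70.875 = 0.0179
  ebony-bodied vestigial-winged: (26 − 23.625)² / 23.625 = 0.2388
χ² = 0.0618 + 0.0002 + 0.0179 + 0.2388 = 0.3187 ≈ 0.319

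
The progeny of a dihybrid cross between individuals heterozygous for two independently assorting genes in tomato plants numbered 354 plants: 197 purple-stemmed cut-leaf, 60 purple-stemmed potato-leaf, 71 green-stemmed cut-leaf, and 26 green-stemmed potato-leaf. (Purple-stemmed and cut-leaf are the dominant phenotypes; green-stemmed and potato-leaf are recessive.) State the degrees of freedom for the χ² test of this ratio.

3

A dihybrid F₂ with independent assortment and complete dominance at both loci gives a 9:3:3:1 phenotypic ratio.
A goodness-of-fit test with 4 phenotype classes has df = 4 − 1 = 3.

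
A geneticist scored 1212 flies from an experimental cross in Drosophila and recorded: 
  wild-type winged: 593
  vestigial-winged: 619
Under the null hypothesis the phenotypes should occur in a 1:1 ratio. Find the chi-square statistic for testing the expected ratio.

Expected counts for N = 1212 under a 1:1 ratio (total parts = 2):
  wild-type winged: 1212 × 1/2 = 606
  vestigial-winged: 1212 × 1/2 = 606
χ² = Σ (O − E)² / E
  wild-type winged: (593 − 606)² / 606 = 0.2789
  vestigial-winged: (619 − 606)² / 606 = 0.2789
χ² = 0.2789 + 0.2789 = 0.5578 ≈ 0.558

0.558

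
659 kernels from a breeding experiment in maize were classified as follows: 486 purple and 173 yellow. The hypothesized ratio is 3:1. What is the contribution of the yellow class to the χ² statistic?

0.413

Expected counts for N = 659 under a 3:1 ratio (total parts = 4):
  purple: 659 × 3/4 = 494.25
  yellow: 659 × 1/4 = 164.75
Contribution of yellow: (173 − 164.75)² / 164.75 = 0.4131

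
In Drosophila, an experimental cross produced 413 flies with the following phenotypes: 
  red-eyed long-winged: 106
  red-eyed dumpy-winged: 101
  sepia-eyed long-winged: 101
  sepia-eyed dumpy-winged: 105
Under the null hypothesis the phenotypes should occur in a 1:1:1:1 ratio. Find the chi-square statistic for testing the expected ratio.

0.201

Total ratio parts = 4. Expected numbers out of 413:
  red-eyed long-winged: 413 × 1/4 = 103.25
  red-eyed dumpy-winged: 413 × 1/4 = 103.25
  sepia-eyed long-winged: 413 × 1/4 = 103.25
  sepia-eyed dumpy-winged: 413 × 1/4 = 103.25
χ² = Σ (O − E)² / E
  red-eyed long-winged: (106 − 103.25)² / 103.25 = 0.0732
  red-eyed dumpy-winged: (101 − 103.25)² / 103.25 = 0.0490
  sepia-eyed long-winged: (101 − 103.25)² / 103.25 = 0.0490
  sepia-eyed dumpy-winged: (105 − 103.25)² / 103.25 = 0.0297
χ² = 0.0732 + 0.0490 + 0.0490 + 0.0297 = 0.2009 ≈ 0.201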